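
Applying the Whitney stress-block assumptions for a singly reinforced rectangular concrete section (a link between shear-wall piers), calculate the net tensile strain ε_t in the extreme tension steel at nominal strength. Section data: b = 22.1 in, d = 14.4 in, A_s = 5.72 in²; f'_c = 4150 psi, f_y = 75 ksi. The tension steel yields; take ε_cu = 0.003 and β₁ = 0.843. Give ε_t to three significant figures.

a = A_s f_y/(0.85 f'_c b) = 5.503 in.
β₁ = 0.843, so c = a/β₁ = 5.503/0.843 = 6.528 in.
From the linear strain diagram with ε_cu = 0.003: ε_t = 0.003 (d − c)/c = 0.003 × (14.4 − 6.528)/6.528 = 0.00362.
ε_t < 0.004 — the section is over-reinforced for flexure under ACI limits.

ε_t ≈ 0.00362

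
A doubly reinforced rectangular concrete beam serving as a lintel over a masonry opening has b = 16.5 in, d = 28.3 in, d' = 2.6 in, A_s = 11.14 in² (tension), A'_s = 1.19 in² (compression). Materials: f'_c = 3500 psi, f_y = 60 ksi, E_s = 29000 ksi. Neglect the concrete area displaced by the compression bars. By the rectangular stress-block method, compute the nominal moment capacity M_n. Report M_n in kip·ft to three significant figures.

Assume both steels yield.
a = (A_s − A'_s) f_y/(0.85 f'_c b) = (11.14 − 1.19) × 60/(0.85 × 3.5 × 16.5) = 12.162 in.
c = a/β₁ = 12.162/0.85 = 14.308 in; ε'_s = 0.003(c − d')/c = 0.0025 ≥ ε_y = 0.0021, so the compression steel yields.
M_n = (A_s − A'_s) f_y (d − a/2) + A'_s f_y (d − d') = 597 × (28.3 − 6.081) + 71.4 × (28.3 − 2.6) = 13264.7 + 1835.0 = 15099.7 kip·in = 15099.7/12 = 1258.31 kip·ft.

M_n ≈ 1260 kip·ft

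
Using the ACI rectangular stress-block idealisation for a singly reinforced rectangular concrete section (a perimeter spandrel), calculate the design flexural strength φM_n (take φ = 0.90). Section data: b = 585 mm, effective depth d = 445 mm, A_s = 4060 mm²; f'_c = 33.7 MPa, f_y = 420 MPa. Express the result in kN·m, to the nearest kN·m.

φM_n ≈ 605 kN·m

T = A_s f_y = 4060 × 420 = 1705200 N = 1705.2 kN.
From C = T: a = T/(0.85 f'_c b) = 1705200/(0.85 × 33.7 × 585) = 101.76 mm.
M_n = T(d − a/2) = 1705.2 kN × (445 − 50.88) mm = 672.05 kN·m.
φM_n = 0.90 × 672.05 = 604.85 kN·m.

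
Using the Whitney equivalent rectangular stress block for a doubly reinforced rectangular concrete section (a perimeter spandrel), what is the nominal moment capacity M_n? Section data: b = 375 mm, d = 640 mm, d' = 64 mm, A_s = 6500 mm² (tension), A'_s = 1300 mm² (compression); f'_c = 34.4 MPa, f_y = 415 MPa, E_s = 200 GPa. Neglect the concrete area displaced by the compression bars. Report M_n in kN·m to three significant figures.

M_n ≈ 1480 kN·m

Assume both tension and compression steel yield.
Net tension couple steel: A_s − A'_s = 5200 mm².
a = (A_s − A'_s) f_y / (0.85 f'_c b) = 2158000/(0.85 × 34.4 × 375) = 196.81 mm.
c = a/β₁ = 196.81/0.804 = 244.79 mm; ε'_s = 0.003(c − d')/c = 0.0022 ≥ f_y/E_s = 0.0021, so compression steel does yield.
M_n = (A_s − A'_s) f_y (d − a/2) + A'_s f_y (d − d') = [2158000 × (640 − 98.405) + 539500 × (640 − 64)] × 10⁻⁶ = 1168.76 + 310.75 = 1479.51 kN·m.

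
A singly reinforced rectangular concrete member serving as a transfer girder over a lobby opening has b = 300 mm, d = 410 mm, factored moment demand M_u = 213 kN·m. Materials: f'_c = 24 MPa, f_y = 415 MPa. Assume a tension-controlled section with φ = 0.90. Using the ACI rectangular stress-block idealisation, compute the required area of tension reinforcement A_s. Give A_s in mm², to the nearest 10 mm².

A_s ≈ 1600 mm²

M_n = M_u/φ = 213/0.90 = 236.667 kN·m.
With M_n = 0.85 f'_c a b (d − a/2), solve the quadratic for a:
a = d − √(d² − 2M_n/(0.85 f'_c b)) = 410 − √(410² − 2 × 236.667×10⁶/(0.85 × 24 × 300)) = 108.74 mm.
A_s = 0.85 f'_c a b / f_y = 0.85 × 24 × 108.74 × 300 / 415 = 1603.6 mm².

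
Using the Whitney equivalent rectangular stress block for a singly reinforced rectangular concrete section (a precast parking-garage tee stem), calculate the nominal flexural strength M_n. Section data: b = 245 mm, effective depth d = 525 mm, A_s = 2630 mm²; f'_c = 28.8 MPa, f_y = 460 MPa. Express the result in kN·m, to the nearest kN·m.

T = A_s f_y = 2630 × 460 = 1209800 N = 1209.8 kN.
From C = T: a = T/(0.85 f'_c b) = 1209800/(0.85 × 28.8 × 245) = 201.71 mm.
M_n = T(d − a/2) = 1209.8 kN × (525 − 100.855) mm = 513.13 kN·m.

M_n ≈ 513 kN·m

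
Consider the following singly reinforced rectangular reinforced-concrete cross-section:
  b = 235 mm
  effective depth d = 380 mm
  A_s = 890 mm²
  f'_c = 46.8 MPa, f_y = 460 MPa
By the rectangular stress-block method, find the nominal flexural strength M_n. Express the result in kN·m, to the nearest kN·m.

M_n ≈ 147 kN·m

T = A_s f_y = 890 × 460 = 409400 N = 409.4 kN.
From C = T: a = T/(0.85 f'_c b) = 409400/(0.85 × 46.8 × 235) = 43.79 mm.
M_n = T(d − a/2) = 409.4 kN × (380 − 21.895) mm = 146.61 kN·m.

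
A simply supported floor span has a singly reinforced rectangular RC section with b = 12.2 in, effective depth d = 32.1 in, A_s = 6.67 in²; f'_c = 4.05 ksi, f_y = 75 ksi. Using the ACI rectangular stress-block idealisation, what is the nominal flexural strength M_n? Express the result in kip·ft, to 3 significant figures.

M_n ≈ 1090 kip·ft

T = A_s f_y = 6.67 × 75 = 500.25 kips.
a = T/(0.85 f'_c b) = 500.25/(0.85 × 4.05 × 12.2) = 11.911 in.
M_n = T(d − a/2) = 500.25 × (32.1 − 5.9555) = 13078.8 kip·in = 13078.8/12 = 1089.90 kip·ft.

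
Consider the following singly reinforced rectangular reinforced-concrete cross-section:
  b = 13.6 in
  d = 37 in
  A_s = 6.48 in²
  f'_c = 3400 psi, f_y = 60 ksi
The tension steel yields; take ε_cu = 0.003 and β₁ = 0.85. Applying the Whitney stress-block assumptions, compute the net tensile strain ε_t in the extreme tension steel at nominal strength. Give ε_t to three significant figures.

ε_t ≈ 0.00654

a = A_s f_y/(0.85 f'_c b) = 9.892 in.
β₁ = 0.85, so c = a/β₁ = 9.892/0.85 = 11.638 in.
From the linear strain diagram with ε_cu = 0.003: ε_t = 0.003 (d − c)/c = 0.003 × (37 − 11.638)/11.638 = 0.00654.
Since ε_t ≥ 0.005, the section is tension-controlled.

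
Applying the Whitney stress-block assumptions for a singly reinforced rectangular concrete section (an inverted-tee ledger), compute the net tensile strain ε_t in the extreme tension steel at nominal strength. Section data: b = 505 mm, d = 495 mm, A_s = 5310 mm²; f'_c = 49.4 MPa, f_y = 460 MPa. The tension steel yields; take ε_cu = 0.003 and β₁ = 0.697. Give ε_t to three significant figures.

a = A_s f_y/(0.85 f'_c b) = 115.19 mm.
β₁ = 0.697, so c = a/β₁ = 115.19/0.697 = 165.27 mm.
From the linear strain diagram with ε_cu = 0.003: ε_t = 0.003 (d − c)/c = 0.003 × (495 − 165.27)/165.27 = 0.00599.
Since ε_t ≥ 0.005, the section is tension-controlled.

ε_t ≈ 0.00599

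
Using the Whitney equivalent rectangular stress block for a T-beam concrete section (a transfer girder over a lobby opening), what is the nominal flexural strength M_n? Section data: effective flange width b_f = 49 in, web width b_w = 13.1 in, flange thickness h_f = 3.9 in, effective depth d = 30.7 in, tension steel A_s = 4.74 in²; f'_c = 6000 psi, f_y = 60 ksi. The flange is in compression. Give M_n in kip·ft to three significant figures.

Tension: T = A_s f_y = 4.74 × 60 = 284.4 kips.
Try a within the flange: a = T/(0.85 f'_c b_f) = 284.4/(0.85 × 6 × 49) = 1.138 in.
Since a = 1.138 ≤ h_f = 3.9 in, the stress block lies entirely in the flange; analyse as a rectangular beam of width b_f.
M_n = T(d − a/2) = 284.4 × (30.7 − 0.569) = 8569.3 kip·in.
M_n = 8569.3/12 = 714.11 kip·ft.

M_n ≈ 714 kip·ft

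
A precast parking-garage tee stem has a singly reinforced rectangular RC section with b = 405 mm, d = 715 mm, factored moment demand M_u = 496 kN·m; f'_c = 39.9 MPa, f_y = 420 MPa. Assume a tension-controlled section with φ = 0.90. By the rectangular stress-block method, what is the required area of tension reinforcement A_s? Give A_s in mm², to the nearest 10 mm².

A_s ≈ 1910 mm²

M_n = M_u/φ = 496/0.90 = 551.111 kN·m.
With M_n = 0.85 f'_c a b (d − a/2), solve the quadratic for a:
a = d − √(d² − 2M_n/(0.85 f'_c b)) = 715 − √(715² − 2 × 551.111×10⁶/(0.85 × 39.9 × 405)) = 58.51 mm.
A_s = 0.85 f'_c a b / f_y = 0.85 × 39.9 × 58.51 × 405 / 420 = 1913.5 mm².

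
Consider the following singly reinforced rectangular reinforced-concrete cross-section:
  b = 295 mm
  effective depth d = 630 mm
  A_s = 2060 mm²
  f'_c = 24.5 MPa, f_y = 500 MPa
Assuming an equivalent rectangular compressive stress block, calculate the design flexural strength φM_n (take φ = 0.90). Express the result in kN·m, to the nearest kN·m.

φM_n ≈ 506 kN·m

T = A_s f_y = 2060 × 500 = 1030000 N = 1030 kN.
From C = T: a = T/(0.85 f'_c b) = 1030000/(0.85 × 24.5 × 295) = 167.66 mm.
M_n = T(d − a/2) = 1030 kN × (630 − 83.83) mm = 562.56 kN·m.
φM_n = 0.90 × 562.56 = 506.30 kN·m.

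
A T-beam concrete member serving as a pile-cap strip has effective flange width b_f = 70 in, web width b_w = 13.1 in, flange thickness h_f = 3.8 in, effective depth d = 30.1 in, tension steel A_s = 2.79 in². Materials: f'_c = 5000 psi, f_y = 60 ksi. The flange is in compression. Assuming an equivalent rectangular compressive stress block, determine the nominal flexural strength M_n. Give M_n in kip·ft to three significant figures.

M_n ≈ 416 kip·ft

Tension: T = A_s f_y = 2.79 × 60 = 167.4 kips.
Try a within the flange: a = T/(0.85 f'_c b_f) = 167.4/(0.85 × 5 × 70) = 0.563 in.
Since a = 0.563 ≤ h_f = 3.8 in, the stress block lies entirely in the flange; analyse as a rectangular beam of width b_f.
M_n = T(d − a/2) = 167.4 × (30.1 − 0.2815) = 4991.6 kip·in.
M_n = 4991.6/12 = 415.97 kip·ft.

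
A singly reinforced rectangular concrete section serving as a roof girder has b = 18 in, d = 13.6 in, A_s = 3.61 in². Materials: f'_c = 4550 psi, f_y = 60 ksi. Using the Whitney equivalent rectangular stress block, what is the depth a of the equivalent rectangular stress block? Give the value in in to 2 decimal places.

T = A_s f_y = 3.61 × 60 = 216.6 kips.
a = T/(0.85 f'_c b) = 216.6/(0.85 × 4.55 × 18) = 3.11 in.

a ≈ 3.11 in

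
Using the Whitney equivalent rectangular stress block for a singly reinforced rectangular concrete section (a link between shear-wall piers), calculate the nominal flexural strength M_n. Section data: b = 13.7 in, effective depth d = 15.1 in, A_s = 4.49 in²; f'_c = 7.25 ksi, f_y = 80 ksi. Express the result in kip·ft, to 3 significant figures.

T = A_s f_y = 4.49 × 80 = 359.2 kips.
a = T/(0.85 f'_c b) = 359.2/(0.85 × 7.25 × 13.7) = 4.255 in.
M_n = T(d − a/2) = 359.2 × (15.1 − 2.1275) = 4659.7 kip·in = 4659.7/12 = 388.31 kip·ft.

M_n ≈ 388 kip·ft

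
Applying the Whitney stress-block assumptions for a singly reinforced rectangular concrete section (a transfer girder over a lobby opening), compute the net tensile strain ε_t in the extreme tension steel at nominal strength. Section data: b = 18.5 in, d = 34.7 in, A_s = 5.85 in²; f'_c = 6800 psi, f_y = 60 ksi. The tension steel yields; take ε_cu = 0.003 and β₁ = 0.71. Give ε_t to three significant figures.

ε_t ≈ 0.0195

a = A_s f_y/(0.85 f'_c b) = 3.283 in.
β₁ = 0.71, so c = a/β₁ = 3.283/0.71 = 4.624 in.
From the linear strain diagram with ε_cu = 0.003: ε_t = 0.003 (d − c)/c = 0.003 × (34.7 − 4.624)/4.624 = 0.0195.
Since ε_t ≥ 0.005, the section is tension-controlled.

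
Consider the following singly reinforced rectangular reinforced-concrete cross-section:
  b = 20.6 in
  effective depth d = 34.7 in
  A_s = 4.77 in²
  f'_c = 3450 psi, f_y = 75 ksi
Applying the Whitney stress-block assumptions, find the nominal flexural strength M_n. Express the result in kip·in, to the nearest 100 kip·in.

T = A_s f_y = 4.77 × 75 = 357.75 kips.
a = T/(0.85 f'_c b) = 357.75/(0.85 × 3.45 × 20.6) = 5.922 in.
M_n = T(d − a/2) = 357.75 × (34.7 − 2.961) = 11354.6 kip·in.

M_n ≈ 11400 kip·in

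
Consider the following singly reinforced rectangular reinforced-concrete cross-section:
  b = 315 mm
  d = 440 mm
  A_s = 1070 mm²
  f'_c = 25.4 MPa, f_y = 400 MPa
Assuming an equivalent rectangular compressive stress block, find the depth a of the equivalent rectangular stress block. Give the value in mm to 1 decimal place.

a ≈ 62.9 mm

T = A_s f_y = 1070 × 400 = 428000 N = 428 kN.
Setting C = 0.85 f'_c a b equal to T: a = 428000/(0.85 × 25.4 × 315) = 62.9 mm.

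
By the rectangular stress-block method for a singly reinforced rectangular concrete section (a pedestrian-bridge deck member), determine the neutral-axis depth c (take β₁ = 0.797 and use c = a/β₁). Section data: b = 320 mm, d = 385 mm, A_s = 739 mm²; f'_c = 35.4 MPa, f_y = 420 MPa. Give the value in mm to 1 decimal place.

T = A_s f_y = 739 × 420 = 310380 N = 310.38 kN.
Setting C = 0.85 f'_c a b equal to T: a = 310380/(0.85 × 35.4 × 320) = 32.235 mm.
With β₁ = 0.797, c = a/β₁ = 32.235/0.797 = 40.4 mm.

c ≈ 40.4 mm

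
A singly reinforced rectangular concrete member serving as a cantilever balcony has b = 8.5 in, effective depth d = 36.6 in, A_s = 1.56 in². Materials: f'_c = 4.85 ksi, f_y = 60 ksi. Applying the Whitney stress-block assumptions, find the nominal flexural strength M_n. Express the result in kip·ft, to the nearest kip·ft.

M_n ≈ 275 kip·ft

T = A_s f_y = 1.56 × 60 = 93.6 kips.
a = T/(0.85 f'_c b) = 93.6/(0.85 × 4.85 × 8.5) = 2.671 in.
M_n = T(d − a/2) = 93.6 × (36.6 − 1.3355) = 3300.8 kip·in = 3300.8/12 = 275.07 kip·ft.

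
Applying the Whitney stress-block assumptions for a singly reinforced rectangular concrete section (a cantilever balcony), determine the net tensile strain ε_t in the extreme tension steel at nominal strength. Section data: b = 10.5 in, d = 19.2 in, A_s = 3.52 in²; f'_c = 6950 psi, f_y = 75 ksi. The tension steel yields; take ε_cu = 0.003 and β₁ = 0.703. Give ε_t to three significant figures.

ε_t ≈ 0.00651

a = A_s f_y/(0.85 f'_c b) = 4.256 in.
β₁ = 0.703, so c = a/β₁ = 4.256/0.703 = 6.054 in.
From the linear strain diagram with ε_cu = 0.003: ε_t = 0.003 (d − c)/c = 0.003 × (19.2 − 6.054)/6.054 = 0.00651.
Since ε_t ≥ 0.005, the section is tension-controlled.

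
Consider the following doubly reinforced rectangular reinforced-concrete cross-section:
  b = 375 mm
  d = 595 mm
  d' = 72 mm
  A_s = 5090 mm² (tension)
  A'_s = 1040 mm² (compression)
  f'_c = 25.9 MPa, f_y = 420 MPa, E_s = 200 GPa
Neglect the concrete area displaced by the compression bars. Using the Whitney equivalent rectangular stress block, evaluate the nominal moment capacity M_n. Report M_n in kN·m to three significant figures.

M_n ≈ 1070 kN·m

Assume both tension and compression steel yield.
Net tension couple steel: A_s − A'_s = 4050 mm².
a = (A_s − A'_s) f_y / (0.85 f'_c b) = 1701000/(0.85 × 25.9 × 375) = 206.04 mm.
c = a/β₁ = 206.04/0.85 = 242.40 mm; ε'_s = 0.003(c − d')/c = 0.0021 ≥ f_y/E_s = 0.0021, so compression steel does yield.
M_n = (A_s − A'_s) f_y (d − a/2) + A'_s f_y (d − d') = [1701000 × (595 − 103.02) + 436800 × (595 − 72)] × 10⁻⁶ = 836.86 + 228.45 = 1065.31 kN·m.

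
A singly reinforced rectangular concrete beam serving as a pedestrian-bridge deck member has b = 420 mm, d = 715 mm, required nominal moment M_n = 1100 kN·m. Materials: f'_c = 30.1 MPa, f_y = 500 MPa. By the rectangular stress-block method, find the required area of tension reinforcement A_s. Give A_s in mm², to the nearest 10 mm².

With M_n = 0.85 f'_c a b (d − a/2), solve the quadratic for a:
a = d − √(d² − 2M_n/(0.85 f'_c b)) = 715 − √(715² − 2 × 1100×10⁶/(0.85 × 30.1 × 420)) = 161.38 mm.
A_s = 0.85 f'_c a b / f_y = 0.85 × 30.1 × 161.38 × 420 / 500 = 3468.3 mm².

A_s ≈ 3470 mm²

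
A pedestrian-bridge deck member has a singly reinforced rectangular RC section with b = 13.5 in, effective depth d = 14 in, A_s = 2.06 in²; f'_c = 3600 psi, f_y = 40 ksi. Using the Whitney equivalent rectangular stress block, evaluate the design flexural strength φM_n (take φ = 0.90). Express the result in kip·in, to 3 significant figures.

T = A_s f_y = 2.06 × 40 = 82.4 kips.
a = T/(0.85 f'_c b) = 82.4/(0.85 × 3.6 × 13.5) = 1.995 in.
M_n = T(d − a/2) = 82.4 × (14 − 0.9975) = 1071.4 kip·in.
φM_n = 0.90 × 1071.4 = 964.3 kip·in.

φM_n ≈ 964 kip·in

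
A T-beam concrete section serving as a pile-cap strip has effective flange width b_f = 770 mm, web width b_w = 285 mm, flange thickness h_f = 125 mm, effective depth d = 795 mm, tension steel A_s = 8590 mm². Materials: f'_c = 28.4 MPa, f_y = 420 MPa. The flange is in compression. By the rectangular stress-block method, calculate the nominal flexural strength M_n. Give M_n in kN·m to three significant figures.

M_n ≈ 2440 kN·m

Tension: T = A_s f_y = 8590 × 420 = 3607800 N.
Try a within the flange: a = T/(0.85 f'_c b_f) = 3607800/(0.85 × 28.4 × 770) = 194.10 mm.
a = 194.10 > h_f = 125 mm: the block extends into the web. Split into flange-overhang and web parts.
C_f = 0.85 f'_c (b_f − b_w) h_f = 0.85 × 28.4 × (770 − 285) × 125 = 1463488 N.
Remaining web compression depth: a_w = (T − C_f)/(0.85 f'_c b_w) = (3607800 − 1463488)/(0.85 × 28.4 × 285) = 311.68 mm.
M_n = C_f(d − h_f/2) + (T − C_f)(d − a_w/2) = 1463488 × (795 − 62.5) + 2144312 × (795 − 155.84) = 1072.00 + 1370.56 = 2442.56 × 10⁶ N·mm.
M_n = 2442.56 kN·m.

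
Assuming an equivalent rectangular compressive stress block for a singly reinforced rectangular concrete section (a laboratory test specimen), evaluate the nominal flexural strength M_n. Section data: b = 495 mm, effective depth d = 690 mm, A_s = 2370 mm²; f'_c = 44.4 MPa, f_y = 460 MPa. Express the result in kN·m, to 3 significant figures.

M_n ≈ 720 kN·m

T = A_s f_y = 2370 × 460 = 1090200 N = 1090.2 kN.
From C = T: a = T/(0.85 f'_c b) = 1090200/(0.85 × 44.4 × 495) = 58.36 mm.
M_n = T(d − a/2) = 1090.2 kN × (690 − 29.18) mm = 720.43 kN·m.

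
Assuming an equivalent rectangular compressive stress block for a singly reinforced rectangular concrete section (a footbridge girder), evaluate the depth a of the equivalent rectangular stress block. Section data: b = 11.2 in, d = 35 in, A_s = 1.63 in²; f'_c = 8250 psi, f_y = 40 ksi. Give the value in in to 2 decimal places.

a ≈ 0.83 in

T = A_s f_y = 1.63 × 40 = 65.2 kips.
a = T/(0.85 f'_c b) = 65.2/(0.85 × 8.25 × 11.2) = 0.83 in.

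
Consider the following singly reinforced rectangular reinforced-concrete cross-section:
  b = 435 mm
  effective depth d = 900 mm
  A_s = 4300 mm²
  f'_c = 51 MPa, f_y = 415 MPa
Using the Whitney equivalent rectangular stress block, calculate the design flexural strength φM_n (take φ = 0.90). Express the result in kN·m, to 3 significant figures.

φM_n ≈ 1370 kN·m

T = A_s f_y = 4300 × 415 = 1784500 N = 1784.5 kN.
From C = T: a = T/(0.85 f'_c b) = 1784500/(0.85 × 51 × 435) = 94.63 mm.
M_n = T(d − a/2) = 1784.5 kN × (900 − 47.315) mm = 1521.62 kN·m.
φM_n = 0.90 × 1521.62 = 1369.46 kN·m.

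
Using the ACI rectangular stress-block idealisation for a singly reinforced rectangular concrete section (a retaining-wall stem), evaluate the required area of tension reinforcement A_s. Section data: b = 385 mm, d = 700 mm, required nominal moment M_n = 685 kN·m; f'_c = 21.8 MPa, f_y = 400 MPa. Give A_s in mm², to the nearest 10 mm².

A_s ≈ 2750 mm²

With M_n = 0.85 f'_c a b (d − a/2), solve the quadratic for a:
a = d − √(d² − 2M_n/(0.85 f'_c b)) = 700 − √(700² − 2 × 685×10⁶/(0.85 × 21.8 × 385)) = 154.14 mm.
A_s = 0.85 f'_c a b / f_y = 0.85 × 21.8 × 154.14 × 385 / 400 = 2749.1 mm².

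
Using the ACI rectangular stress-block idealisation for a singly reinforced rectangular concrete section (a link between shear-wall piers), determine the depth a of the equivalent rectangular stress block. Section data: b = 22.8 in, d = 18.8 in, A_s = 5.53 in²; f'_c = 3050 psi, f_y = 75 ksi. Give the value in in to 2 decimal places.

a ≈ 7.02 in

T = A_s f_y = 5.53 × 75 = 414.75 kips.
a = T/(0.85 f'_c b) = 414.75/(0.85 × 3.05 × 22.8) = 7.02 in.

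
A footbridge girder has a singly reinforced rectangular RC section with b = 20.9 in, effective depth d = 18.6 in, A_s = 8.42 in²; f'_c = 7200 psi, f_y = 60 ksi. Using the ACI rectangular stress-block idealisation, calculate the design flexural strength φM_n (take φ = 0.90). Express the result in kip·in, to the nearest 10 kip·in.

φM_n ≈ 7560 kip·in

T = A_s f_y = 8.42 × 60 = 505.2 kips.
a = T/(0.85 f'_c b) = 505.2/(0.85 × 7.2 × 20.9) = 3.950 in.
M_n = T(d − a/2) = 505.2 × (18.6 − 1.975) = 8399.0 kip·in.
φM_n = 0.90 × 8399.0 = 7559.1 kip·in.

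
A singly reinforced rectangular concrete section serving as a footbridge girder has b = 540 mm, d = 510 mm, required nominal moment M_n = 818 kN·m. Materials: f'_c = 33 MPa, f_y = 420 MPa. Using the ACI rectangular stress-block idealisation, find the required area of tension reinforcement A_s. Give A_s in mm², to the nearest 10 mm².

A_s ≈ 4330 mm²

With M_n = 0.85 f'_c a b (d − a/2), solve the quadratic for a:
a = d − √(d² − 2M_n/(0.85 f'_c b)) = 510 − √(510² − 2 × 818×10⁶/(0.85 × 33 × 540)) = 120.01 mm.
A_s = 0.85 f'_c a b / f_y = 0.85 × 33 × 120.01 × 540 / 420 = 4328.1 mm².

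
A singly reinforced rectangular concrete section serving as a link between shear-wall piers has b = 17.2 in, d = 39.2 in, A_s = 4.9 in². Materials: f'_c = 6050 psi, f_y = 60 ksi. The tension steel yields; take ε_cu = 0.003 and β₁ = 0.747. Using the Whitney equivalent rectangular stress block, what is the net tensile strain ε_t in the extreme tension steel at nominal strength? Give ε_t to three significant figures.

a = A_s f_y/(0.85 f'_c b) = 3.324 in.
β₁ = 0.747, so c = a/β₁ = 3.324/0.747 = 4.450 in.
From the linear strain diagram with ε_cu = 0.003: ε_t = 0.003 (d − c)/c = 0.003 × (39.2 − 4.450)/4.450 = 0.0234.
Since ε_t ≥ 0.005, the section is tension-controlled.

ε_t ≈ 0.0234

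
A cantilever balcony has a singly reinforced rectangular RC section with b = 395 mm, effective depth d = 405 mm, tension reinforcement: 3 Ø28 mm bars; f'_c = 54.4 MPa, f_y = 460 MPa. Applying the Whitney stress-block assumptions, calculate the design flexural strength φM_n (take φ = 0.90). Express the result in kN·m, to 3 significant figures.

φM_n ≈ 292 kN·m

A_s = 3 × 616 = 1848 mm².
T = A_s f_y = 1848 × 460 = 850080 N = 850.08 kN.
From C = T: a = T/(0.85 f'_c b) = 850080/(0.85 × 54.4 × 395) = 46.54 mm.
M_n = T(d − a/2) = 850.08 kN × (405 − 23.27) mm = 324.50 kN·m.
φM_n = 0.90 × 324.50 = 292.05 kN·m.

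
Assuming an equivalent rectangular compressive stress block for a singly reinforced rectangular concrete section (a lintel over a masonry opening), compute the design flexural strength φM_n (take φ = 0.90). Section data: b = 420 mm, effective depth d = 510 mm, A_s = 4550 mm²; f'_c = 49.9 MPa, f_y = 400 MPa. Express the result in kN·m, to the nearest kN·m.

T = A_s f_y = 4550 × 400 = 1820000 N = 1820 kN.
From C = T: a = T/(0.85 f'_c b) = 1820000/(0.85 × 49.9 × 420) = 102.17 mm.
M_n = T(d − a/2) = 1820 kN × (510 − 51.085) mm = 835.23 kN·m.
φM_n = 0.90 × 835.23 = 751.71 kN·m.

φM_n ≈ 752 kN·m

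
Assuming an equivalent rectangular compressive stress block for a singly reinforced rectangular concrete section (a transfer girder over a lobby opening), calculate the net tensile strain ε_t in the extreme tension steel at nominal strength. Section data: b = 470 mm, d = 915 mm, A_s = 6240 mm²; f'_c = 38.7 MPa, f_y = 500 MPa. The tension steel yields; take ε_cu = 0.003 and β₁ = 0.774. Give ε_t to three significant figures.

ε_t ≈ 0.00753

a = A_s f_y/(0.85 f'_c b) = 201.80 mm.
β₁ = 0.774, so c = a/β₁ = 201.80/0.774 = 260.72 mm.
From the linear strain diagram with ε_cu = 0.003: ε_t = 0.003 (d − c)/c = 0.003 × (915 − 260.72)/260.72 = 0.00753.
Since ε_t ≥ 0.005, the section is tension-controlled.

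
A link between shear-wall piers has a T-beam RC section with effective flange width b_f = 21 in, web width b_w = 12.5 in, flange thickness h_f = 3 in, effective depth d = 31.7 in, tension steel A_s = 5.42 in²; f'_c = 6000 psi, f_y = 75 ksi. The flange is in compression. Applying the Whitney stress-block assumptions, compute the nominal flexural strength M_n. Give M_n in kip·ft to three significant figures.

Tension: T = A_s f_y = 5.42 × 75 = 406.5 kips.
Try a within the flange: a = T/(0.85 f'_c b_f) = 406.5/(0.85 × 6 × 21) = 3.796 in.
a = 3.796 > h_f = 3 in: the block extends into the web. Split into flange-overhang and web parts.
C_f = 0.85 f'_c (b_f − b_w) h_f = 0.85 × 6 × (21 − 12.5) × 3 = 130.1 kips.
Remaining web compression depth: a_w = (T − C_f)/(0.85 f'_c b_w) = (406.5 − 130.1)/(0.85 × 6 × 12.5) = 4.336 in.
M_n = C_f(d − h_f/2) + (T − C_f)(d − a_w/2) = 130.1 × (31.7 − 1.5) + 276.4 × (31.7 − 2.168) = 3929.0 + 8162.6 = 12091.6 kip·in.
M_n = 12091.6/12 = 1007.63 kip·ft.

M_n ≈ 1010 kip·ft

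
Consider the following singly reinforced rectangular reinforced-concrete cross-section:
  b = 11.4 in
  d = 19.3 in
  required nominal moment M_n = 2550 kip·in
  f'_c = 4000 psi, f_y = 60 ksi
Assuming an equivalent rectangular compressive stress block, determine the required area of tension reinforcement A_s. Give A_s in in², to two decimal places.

A_s ≈ 2.44 in²

From M_n = 0.85 f'_c a b (d − a/2):
a = d − √(d² − 2M_n/(0.85 f'_c b)) = 19.3 − √(19.3² − 2 × 2550/(0.85 × 4 × 11.4)) = 3.779 in.
A_s = 0.85 f'_c a b / f_y = 0.85 × 4 × 3.779 × 11.4 / 60 = 2.441 in².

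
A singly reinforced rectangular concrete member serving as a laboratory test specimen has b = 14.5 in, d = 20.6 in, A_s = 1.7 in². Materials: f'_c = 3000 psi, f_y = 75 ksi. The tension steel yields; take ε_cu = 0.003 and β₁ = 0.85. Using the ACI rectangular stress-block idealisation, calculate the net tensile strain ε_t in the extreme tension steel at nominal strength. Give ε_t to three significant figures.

ε_t ≈ 0.0122

a = A_s f_y/(0.85 f'_c b) = 3.448 in.
β₁ = 0.85, so c = a/β₁ = 3.448/0.85 = 4.056 in.
From the linear strain diagram with ε_cu = 0.003: ε_t = 0.003 (d − c)/c = 0.003 × (20.6 − 4.056)/4.056 = 0.0122.
Since ε_t ≥ 0.005, the section is tension-controlled.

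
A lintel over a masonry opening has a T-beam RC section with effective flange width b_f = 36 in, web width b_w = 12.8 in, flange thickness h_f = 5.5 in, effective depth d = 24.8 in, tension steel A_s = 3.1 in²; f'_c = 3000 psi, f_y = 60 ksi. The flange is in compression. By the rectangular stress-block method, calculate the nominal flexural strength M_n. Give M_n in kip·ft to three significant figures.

M_n ≈ 369 kip·ft

Tension: T = A_s f_y = 3.1 × 60 = 186 kips.
Try a within the flange: a = T/(0.85 f'_c b_f) = 186/(0.85 × 3 × 36) = 2.026 in.
Since a = 2.026 ≤ h_f = 5.5 in, the stress block lies entirely in the flange; analyse as a rectangular beam of width b_f.
M_n = T(d − a/2) = 186 × (24.8 − 1.013) = 4424.4 kip·in.
M_n = 4424.4/12 = 368.70 kip·ft.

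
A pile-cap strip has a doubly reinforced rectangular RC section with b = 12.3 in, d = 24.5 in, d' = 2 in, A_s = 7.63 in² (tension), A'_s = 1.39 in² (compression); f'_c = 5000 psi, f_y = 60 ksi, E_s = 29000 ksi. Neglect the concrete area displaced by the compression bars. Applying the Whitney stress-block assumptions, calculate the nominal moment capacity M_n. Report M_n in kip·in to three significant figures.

M_n ≈ 9710 kip·in

Assume both steels yield.
a = (A_s − A'_s) f_y/(0.85 f'_c b) = (7.63 − 1.39) × 60/(0.85 × 5 × 12.3) = 7.162 in.
c = a/β₁ = 7.162/0.8 = 8.953 in; ε'_s = 0.003(c − d')/c = 0.0023 ≥ ε_y = 0.0021, so the compression steel yields.
M_n = (A_s − A'_s) f_y (d − a/2) + A'_s f_y (d − d') = 374.4 × (24.5 − 3.581) + 83.4 × (24.5 − 2) = 7832.1 + 1876.5 = 9708.6 kip·in.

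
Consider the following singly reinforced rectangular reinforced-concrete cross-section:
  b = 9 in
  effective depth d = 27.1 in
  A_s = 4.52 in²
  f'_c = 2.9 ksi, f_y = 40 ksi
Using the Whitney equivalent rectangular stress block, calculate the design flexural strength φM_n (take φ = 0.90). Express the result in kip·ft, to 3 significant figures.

T = A_s f_y = 4.52 × 40 = 180.8 kips.
a = T/(0.85 f'_c b) = 180.8/(0.85 × 2.9 × 9) = 8.150 in.
M_n = T(d − a/2) = 180.8 × (27.1 − 4.075) = 4162.9 kip·in = 4162.9/12 = 346.91 kip·ft.
φM_n = 0.90 × 346.91 = 312.22 kip·ft.

φM_n ≈ 312 kip·ft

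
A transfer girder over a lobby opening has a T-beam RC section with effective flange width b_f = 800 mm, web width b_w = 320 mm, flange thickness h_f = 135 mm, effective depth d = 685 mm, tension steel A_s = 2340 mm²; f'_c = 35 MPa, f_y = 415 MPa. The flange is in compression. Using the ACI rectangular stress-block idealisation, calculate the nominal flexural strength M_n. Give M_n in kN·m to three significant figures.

Tension: T = A_s f_y = 2340 × 415 = 971100 N.
Try a within the flange: a = T/(0.85 f'_c b_f) = 971100/(0.85 × 35 × 800) = 40.80 mm.
Since a = 40.80 ≤ h_f = 135 mm, the stress block lies entirely in the flange; analyse as a rectangular beam of width b_f.
M_n = T(d − a/2) = 971100 × (685 − 20.4) = 645.39 × 10⁶ N·mm.
M_n = 645.39 kN·m.

M_n ≈ 645 kN·m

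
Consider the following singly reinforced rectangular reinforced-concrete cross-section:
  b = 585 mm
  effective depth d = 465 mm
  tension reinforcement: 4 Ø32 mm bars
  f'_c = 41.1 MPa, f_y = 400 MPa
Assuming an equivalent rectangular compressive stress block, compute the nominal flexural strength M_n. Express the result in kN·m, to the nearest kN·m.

M_n ≈ 558 kN·m

A_s = 4 × 804 = 3216 mm².
T = A_s f_y = 3216 × 400 = 1286400 N = 1286.4 kN.
From C = T: a = T/(0.85 f'_c b) = 1286400/(0.85 × 41.1 × 585) = 62.94 mm.
M_n = T(d − a/2) = 1286.4 kN × (465 − 31.47) mm = 557.69 kN·m.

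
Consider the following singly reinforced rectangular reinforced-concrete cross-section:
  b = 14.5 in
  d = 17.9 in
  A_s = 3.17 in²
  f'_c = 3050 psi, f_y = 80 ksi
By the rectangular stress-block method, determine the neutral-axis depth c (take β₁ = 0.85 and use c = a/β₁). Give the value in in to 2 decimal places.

T = A_s f_y = 3.17 × 80 = 253.6 kips.
a = T/(0.85 f'_c b) = 253.6/(0.85 × 3.05 × 14.5) = 6.7463 in.
With β₁ = 0.85, c = a/β₁ = 6.7463/0.85 = 7.94 in.

c ≈ 7.94 in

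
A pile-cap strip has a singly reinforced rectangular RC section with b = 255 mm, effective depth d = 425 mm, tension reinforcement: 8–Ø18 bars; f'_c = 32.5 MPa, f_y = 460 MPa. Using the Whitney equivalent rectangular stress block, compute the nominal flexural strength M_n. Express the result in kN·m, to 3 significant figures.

M_n ≈ 335 kN·m

A_s = 8 × 254 = 2032 mm².
T = A_s f_y = 2032 × 460 = 934720 N = 934.72 kN.
From C = T: a = T/(0.85 f'_c b) = 934720/(0.85 × 32.5 × 255) = 132.69 mm.
M_n = T(d − a/2) = 934.72 kN × (425 − 66.345) mm = 335.24 kN·m.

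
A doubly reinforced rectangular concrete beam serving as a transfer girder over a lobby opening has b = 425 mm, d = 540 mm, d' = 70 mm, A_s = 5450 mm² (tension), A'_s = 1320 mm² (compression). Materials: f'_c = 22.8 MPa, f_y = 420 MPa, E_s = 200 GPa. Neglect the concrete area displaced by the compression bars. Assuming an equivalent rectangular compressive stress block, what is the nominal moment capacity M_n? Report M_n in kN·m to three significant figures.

Assume both tension and compression steel yield.
Net tension couple steel: A_s − A'_s = 4130 mm².
a = (A_s − A'_s) f_y / (0.85 f'_c b) = 1734600/(0.85 × 22.8 × 425) = 210.60 mm.
c = a/β₁ = 210.60/0.85 = 247.76 mm; ε'_s = 0.003(c − d')/c = 0.0022 ≥ f_y/E_s = 0.0021, so compression steel does yield.
M_n = (A_s − A'_s) f_y (d − a/2) + A'_s f_y (d − d') = [1734600 × (540 − 105.3) + 554400 × (540 − 70)] × 10⁻⁶ = 754.03 + 260.57 = 1014.60 kN·m.

M_n ≈ 1010 kN·m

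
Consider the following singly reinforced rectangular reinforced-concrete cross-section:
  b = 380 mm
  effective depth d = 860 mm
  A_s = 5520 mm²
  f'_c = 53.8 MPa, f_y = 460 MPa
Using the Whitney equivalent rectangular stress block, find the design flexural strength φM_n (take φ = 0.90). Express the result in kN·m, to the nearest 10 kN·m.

φM_n ≈ 1800 kN·m

T = A_s f_y = 5520 × 460 = 2539200 N = 2539.2 kN.
From C = T: a = T/(0.85 f'_c b) = 2539200/(0.85 × 53.8 × 380) = 146.12 mm.
M_n = T(d − a/2) = 2539.2 kN × (860 − 73.06) mm = 1998.20 kN·m.
φM_n = 0.90 × 1998.20 = 1798.38 kN·m.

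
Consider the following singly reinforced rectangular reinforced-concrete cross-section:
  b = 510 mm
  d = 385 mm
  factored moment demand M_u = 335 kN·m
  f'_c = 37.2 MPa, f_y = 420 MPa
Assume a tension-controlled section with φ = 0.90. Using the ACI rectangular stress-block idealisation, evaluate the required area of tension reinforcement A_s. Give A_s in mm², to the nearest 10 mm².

M_n = M_u/φ = 335/0.90 = 372.222 kN·m.
With M_n = 0.85 f'_c a b (d − a/2), solve the quadratic for a:
a = d − √(d² − 2M_n/(0.85 f'_c b)) = 385 − √(385² − 2 × 372.222×10⁶/(0.85 × 37.2 × 510)) = 65.53 mm.
A_s = 0.85 f'_c a b / f_y = 0.85 × 37.2 × 65.53 × 510 / 420 = 2516.1 mm².

A_s ≈ 2520 mm²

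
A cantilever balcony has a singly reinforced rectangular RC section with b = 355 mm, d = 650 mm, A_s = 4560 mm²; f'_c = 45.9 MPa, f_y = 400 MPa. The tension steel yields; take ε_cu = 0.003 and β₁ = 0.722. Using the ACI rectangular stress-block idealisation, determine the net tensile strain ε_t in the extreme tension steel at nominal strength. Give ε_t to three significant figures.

ε_t ≈ 0.00769

a = A_s f_y/(0.85 f'_c b) = 131.69 mm.
β₁ = 0.722, so c = a/β₁ = 131.69/0.722 = 182.40 mm.
From the linear strain diagram with ε_cu = 0.003: ε_t = 0.003 (d − c)/c = 0.003 × (650 − 182.40)/182.40 = 0.00769.
Since ε_t ≥ 0.005, the section is tension-controlled.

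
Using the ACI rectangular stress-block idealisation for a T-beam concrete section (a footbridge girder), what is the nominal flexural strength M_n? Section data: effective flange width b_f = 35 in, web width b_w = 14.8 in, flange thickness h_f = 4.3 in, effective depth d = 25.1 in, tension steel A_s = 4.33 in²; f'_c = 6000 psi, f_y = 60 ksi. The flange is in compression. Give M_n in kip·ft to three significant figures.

Tension: T = A_s f_y = 4.33 × 60 = 259.8 kips.
Try a within the flange: a = T/(0.85 f'_c b_f) = 259.8/(0.85 × 6 × 35) = 1.455 in.
Since a = 1.455 ≤ h_f = 4.3 in, the stress block lies entirely in the flange; analyse as a rectangular beam of width b_f.
M_n = T(d − a/2) = 259.8 × (25.1 − 0.7275) = 6332.0 kip·in.
M_n = 6332.0/12 = 527.67 kip·ft.

M_n ≈ 528 kip·ft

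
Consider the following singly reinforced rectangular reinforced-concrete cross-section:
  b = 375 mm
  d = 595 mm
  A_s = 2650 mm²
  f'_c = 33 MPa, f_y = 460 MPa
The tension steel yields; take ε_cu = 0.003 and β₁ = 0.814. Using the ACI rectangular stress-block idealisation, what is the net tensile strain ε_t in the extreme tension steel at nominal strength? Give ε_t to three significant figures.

ε_t ≈ 0.00954

a = A_s f_y/(0.85 f'_c b) = 115.89 mm.
β₁ = 0.814, so c = a/β₁ = 115.89/0.814 = 142.37 mm.
From the linear strain diagram with ε_cu = 0.003: ε_t = 0.003 (d − c)/c = 0.003 × (595 − 142.37)/142.37 = 0.00954.
Since ε_t ≥ 0.005, the section is tension-controlled.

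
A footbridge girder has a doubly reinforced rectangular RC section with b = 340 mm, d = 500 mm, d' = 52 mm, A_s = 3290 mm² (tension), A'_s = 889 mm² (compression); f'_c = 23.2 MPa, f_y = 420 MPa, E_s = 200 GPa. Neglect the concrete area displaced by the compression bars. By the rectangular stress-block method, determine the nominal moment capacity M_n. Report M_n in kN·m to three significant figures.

Assume both tension and compression steel yield.
Net tension couple steel: A_s − A'_s = 2401 mm².
a = (A_s − A'_s) f_y / (0.85 f'_c b) = 1008420/(0.85 × 23.2 × 340) = 150.40 mm.
c = a/β₁ = 150.40/0.85 = 176.94 mm; ε'_s = 0.003(c − d')/c = 0.0021 ≥ f_y/E_s = 0.0021, so compression steel does yield.
M_n = (A_s − A'_s) f_y (d − a/2) + A'_s f_y (d − d') = [1008420 × (500 − 75.2) + 373380 × (500 − 52)] × 10⁻⁶ = 428.38 + 167.27 = 595.65 kN·m.

M_n ≈ 596 kN·m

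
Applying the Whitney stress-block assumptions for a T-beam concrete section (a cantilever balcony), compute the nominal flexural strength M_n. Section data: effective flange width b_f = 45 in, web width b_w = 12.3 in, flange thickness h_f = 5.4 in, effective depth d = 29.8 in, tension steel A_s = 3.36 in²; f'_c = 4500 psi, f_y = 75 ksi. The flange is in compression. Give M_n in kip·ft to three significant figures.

M_n ≈ 610 kip·ft

Tension: T = A_s f_y = 3.36 × 75 = 252 kips.
Try a within the flange: a = T/(0.85 f'_c b_f) = 252/(0.85 × 4.5 × 45) = 1.464 in.
Since a = 1.464 ≤ h_f = 5.4 in, the stress block lies entirely in the flange; analyse as a rectangular beam of width b_f.
M_n = T(d − a/2) = 252 × (29.8 − 0.732) = 7325.1 kip·in.
M_n = 7325.1/12 = 610.43 kip·ft.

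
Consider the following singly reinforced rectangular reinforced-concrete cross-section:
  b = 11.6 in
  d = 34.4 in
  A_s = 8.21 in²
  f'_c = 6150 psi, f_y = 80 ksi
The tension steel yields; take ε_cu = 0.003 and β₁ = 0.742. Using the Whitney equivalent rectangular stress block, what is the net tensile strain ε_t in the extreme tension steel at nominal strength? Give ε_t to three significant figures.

a = A_s f_y/(0.85 f'_c b) = 10.831 in.
β₁ = 0.742, so c = a/β₁ = 10.831/0.742 = 14.597 in.
From the linear strain diagram with ε_cu = 0.003: ε_t = 0.003 (d − c)/c = 0.003 × (34.4 − 14.597)/14.597 = 0.00407.
ε_t is between 0.004 and 0.005 — transition zone.

ε_t ≈ 0.00407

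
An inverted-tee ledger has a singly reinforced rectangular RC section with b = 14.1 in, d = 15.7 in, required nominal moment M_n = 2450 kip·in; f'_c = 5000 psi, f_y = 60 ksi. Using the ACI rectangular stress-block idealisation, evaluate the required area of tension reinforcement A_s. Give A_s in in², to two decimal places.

From M_n = 0.85 f'_c a b (d − a/2):
a = d − √(d² − 2M_n/(0.85 f'_c b)) = 15.7 − √(15.7² − 2 × 2450/(0.85 × 5 × 14.1)) = 2.866 in.
A_s = 0.85 f'_c a b / f_y = 0.85 × 5 × 2.866 × 14.1 / 60 = 2.862 in².

A_s ≈ 2.86 in²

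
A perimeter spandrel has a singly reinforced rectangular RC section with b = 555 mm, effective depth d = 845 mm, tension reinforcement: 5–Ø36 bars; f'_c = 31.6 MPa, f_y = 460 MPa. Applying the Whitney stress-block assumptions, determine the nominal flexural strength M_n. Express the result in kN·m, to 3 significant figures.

A_s = 5 × 1018 = 5090 mm².
T = A_s f_y = 5090 × 460 = 2341400 N = 2341.4 kN.
From C = T: a = T/(0.85 f'_c b) = 2341400/(0.85 × 31.6 × 555) = 157.06 mm.
M_n = T(d − a/2) = 2341.4 kN × (845 − 78.53) mm = 1794.61 kN·m.

M_n ≈ 1790 kN·m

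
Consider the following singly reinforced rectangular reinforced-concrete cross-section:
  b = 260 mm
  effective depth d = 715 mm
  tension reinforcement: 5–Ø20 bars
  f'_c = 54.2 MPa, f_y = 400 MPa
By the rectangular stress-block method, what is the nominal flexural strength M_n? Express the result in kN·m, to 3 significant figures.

M_n ≈ 433 kN·m

A_s = 5 × 314 = 1570 mm².
T = A_s f_y = 1570 × 400 = 628000 N = 628 kN.
From C = T: a = T/(0.85 f'_c b) = 628000/(0.85 × 54.2 × 260) = 52.43 mm.
M_n = T(d − a/2) = 628 kN × (715 − 26.215) mm = 432.56 kN·m.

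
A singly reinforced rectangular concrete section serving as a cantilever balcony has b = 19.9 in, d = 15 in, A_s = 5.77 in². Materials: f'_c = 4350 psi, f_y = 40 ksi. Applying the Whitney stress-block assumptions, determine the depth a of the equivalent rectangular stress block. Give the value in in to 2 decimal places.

a ≈ 3.14 in

T = A_s f_y = 5.77 × 40 = 230.8 kips.
a = T/(0.85 f'_c b) = 230.8/(0.85 × 4.35 × 19.9) = 3.14 in.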